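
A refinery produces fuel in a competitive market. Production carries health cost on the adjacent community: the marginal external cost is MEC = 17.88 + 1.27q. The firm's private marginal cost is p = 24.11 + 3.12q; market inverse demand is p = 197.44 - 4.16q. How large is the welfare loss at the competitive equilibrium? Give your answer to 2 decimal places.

Market equilibrium (private): 24.11 + 3.12q = 197.44 - 4.16q → q_m = 23.8091.
Social marginal cost = private MC + MEC = 41.99 + 4.39q.
Set SMC = demand: 41.99 + 4.39q = 197.44 - 4.16q → q* = 18.1813.
Height of the DWL triangle at q_m is SMC(q_m) − demand(q_m) = MEC(q_m) = 48.1175.
DWL = ½ × 5.6278 × 48.1175 = 135.3978.

DWL = 135.40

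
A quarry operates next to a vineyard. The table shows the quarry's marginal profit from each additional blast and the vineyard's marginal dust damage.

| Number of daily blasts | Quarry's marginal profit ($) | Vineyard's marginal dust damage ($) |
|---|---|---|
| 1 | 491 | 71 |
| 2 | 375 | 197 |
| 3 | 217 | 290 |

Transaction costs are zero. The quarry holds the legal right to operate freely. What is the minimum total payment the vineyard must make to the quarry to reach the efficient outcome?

Left alone the quarry would choose level 3 (marginal profit stays positive).
Efficient level: k* = 2 (marginal profit ≥ marginal dust damage through 2).
The vineyard must at least cover the quarry's forgone profit from cutting 3→2: 217 = 217.

$217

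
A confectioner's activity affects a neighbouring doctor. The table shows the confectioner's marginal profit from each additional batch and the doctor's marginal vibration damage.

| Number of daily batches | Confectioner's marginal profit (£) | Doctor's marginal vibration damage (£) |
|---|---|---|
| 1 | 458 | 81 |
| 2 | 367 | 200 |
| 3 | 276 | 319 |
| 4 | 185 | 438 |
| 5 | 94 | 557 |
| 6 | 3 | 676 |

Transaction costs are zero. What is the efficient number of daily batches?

Bargaining reaches the level where marginal profit last exceeds marginal vibration damage.
That holds through level 2 (367 ≥ 200) but not at 3 (276 < 319).

2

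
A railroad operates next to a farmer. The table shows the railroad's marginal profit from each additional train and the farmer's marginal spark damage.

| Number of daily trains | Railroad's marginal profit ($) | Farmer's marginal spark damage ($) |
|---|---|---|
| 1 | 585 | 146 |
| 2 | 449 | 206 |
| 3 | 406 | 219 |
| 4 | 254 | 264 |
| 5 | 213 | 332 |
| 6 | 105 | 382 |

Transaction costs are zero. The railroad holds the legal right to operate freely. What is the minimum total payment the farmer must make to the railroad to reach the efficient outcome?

Left alone the railroad would choose level 6 (marginal profit stays positive).
Efficient level: k* = 3 (marginal profit ≥ marginal spark damage through 3).
The farmer must at least cover the railroad's forgone profit from cutting 6→3: 254 + 213 + 105 = 572.

$572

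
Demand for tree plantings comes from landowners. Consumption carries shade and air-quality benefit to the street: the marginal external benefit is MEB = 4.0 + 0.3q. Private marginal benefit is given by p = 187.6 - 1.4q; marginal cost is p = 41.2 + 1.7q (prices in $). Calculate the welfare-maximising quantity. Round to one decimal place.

q* = 53.7

Social marginal benefit = demand + MEB = 191.6 - 1.1q.
Set SMB = MC: 191.6 - 1.1q = 41.2 + 1.7q → q* = 53.7143.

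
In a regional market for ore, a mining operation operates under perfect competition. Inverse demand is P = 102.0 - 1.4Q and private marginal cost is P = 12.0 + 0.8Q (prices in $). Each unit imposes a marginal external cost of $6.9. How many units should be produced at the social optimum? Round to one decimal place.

Social marginal cost = private MC + MEC = 18.9 + 0.8Q.
Set SMC = demand: 18.9 + 0.8Q = 102.0 - 1.4Q → Q* = 37.7727.

Q* = 37.8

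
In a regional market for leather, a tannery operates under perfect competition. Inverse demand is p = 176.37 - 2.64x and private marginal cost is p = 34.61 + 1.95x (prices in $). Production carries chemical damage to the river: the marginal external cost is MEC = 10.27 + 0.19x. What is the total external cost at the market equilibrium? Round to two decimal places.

$407.80

Market equilibrium (private): 34.61 + 1.95x = 176.37 - 2.64x → x_m = 30.8845.
Total external cost = ∫₀^{x_m} (10.27 + 0.19x) dx = 10.27×30.8845 + ½×0.19×30.8845² = 407.7998.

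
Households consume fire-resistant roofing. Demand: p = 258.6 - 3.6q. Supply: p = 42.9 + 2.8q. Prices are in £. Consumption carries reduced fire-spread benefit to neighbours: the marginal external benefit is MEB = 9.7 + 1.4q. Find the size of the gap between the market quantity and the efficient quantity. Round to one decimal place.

11.4 units

Market equilibrium (private): 42.9 + 2.8q = 258.6 - 3.6q → q_m = 33.7031.
Social marginal benefit = demand + MEB = 268.3 - 2.2q.
Set SMB = MC: 268.3 - 2.2q = 42.9 + 2.8q → q* = 45.0800.
Gap = |33.7031 − 45.0800| = 11.3769.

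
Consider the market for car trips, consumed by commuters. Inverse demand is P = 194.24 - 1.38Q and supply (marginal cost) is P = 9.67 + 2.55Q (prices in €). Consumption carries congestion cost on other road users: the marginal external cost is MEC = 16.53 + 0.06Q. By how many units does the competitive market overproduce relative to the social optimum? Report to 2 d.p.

Market equilibrium (private): 9.67 + 2.55Q = 194.24 - 1.38Q → Q_m = 46.9644.
Social marginal benefit = demand − MEC = 177.71 - 1.44Q.
Set SMB = MC: 177.71 - 1.44Q = 9.67 + 2.55Q → Q* = 42.1153.
Gap = |46.9644 − 42.1153| = 4.8491.

4.85 units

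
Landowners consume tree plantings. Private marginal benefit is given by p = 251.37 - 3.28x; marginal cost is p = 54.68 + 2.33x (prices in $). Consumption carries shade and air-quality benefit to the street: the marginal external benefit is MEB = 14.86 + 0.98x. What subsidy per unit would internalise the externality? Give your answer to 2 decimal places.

Social marginal benefit = demand + MEB = 266.23 - 2.30x.
Set SMB = MC: 266.23 - 2.30x = 54.68 + 2.33x → x* = 45.6911.
The Pigouvian subsidy equals MEB at x*: 14.86 + 0.98×45.6911 = 59.6373.

subsidy = $59.64 per unit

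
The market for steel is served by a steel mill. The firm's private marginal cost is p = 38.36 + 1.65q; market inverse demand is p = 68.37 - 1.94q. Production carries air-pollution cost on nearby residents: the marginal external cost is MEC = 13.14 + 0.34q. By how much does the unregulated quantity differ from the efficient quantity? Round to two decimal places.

Market equilibrium (private): 38.36 + 1.65q = 68.37 - 1.94q → q_m = 8.3593.
Social marginal cost = private MC + MEC = 51.50 + 1.99q.
Set SMC = demand: 51.50 + 1.99q = 68.37 - 1.94q → q* = 4.2926.
Gap = |8.3593 − 4.2926| = 4.0667.

4.07 units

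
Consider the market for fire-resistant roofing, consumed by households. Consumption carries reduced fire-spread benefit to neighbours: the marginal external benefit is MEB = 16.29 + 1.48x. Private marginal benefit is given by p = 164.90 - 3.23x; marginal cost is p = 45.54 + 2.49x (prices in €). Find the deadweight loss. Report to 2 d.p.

Market equilibrium (private): 45.54 + 2.49x = 164.90 - 3.23x → x_m = 20.8671.
Social marginal benefit = demand + MEB = 181.19 - 1.75x.
Set SMB = MC: 181.19 - 1.75x = 45.54 + 2.49x → x* = 31.9929.
Height of the DWL triangle at x_m is SMB(x_m) − MC(x_m) = MEB(x_m) = 47.1734.
DWL = ½ × 11.1258 × 47.1734 = 262.4209.

DWL = €262.42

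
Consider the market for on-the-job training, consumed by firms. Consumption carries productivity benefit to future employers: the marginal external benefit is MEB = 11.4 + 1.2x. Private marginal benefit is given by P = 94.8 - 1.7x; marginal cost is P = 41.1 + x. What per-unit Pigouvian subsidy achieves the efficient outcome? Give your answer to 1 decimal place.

Social marginal benefit = demand + MEB = 106.2 - 0.5x.
Set SMB = MC: 106.2 - 0.5x = 41.1 + x → x* = 43.4000.
The Pigouvian subsidy equals MEB at x*: 11.4 + 1.2×43.4000 = 63.4800.

subsidy = 63.5 per unit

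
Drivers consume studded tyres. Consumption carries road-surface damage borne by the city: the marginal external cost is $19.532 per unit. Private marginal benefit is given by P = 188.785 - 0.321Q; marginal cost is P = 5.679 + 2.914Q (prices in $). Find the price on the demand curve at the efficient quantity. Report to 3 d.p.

Social marginal benefit = demand − MEC = 169.253 - 0.321Q.
Set SMB = MC: 169.253 - 0.321Q = 5.679 + 2.914Q → Q* = 50.5638.
Consumer price on the demand curve at Q*: 188.785 − 0.321×50.5638 = 172.5540.

P = $172.554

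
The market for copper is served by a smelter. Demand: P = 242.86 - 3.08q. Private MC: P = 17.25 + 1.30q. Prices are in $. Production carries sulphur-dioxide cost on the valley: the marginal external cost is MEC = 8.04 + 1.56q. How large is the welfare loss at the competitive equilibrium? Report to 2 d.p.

DWL = $657.71

Market equilibrium (private): 17.25 + 1.30q = 242.86 - 3.08q → q_m = 51.5091.
Social marginal cost = private MC + MEC = 25.29 + 2.86q.
Set SMC = demand: 25.29 + 2.86q = 242.86 - 3.08q → q* = 36.6279.
The welfare-loss triangle has base |q_m − q*| and height MEC(q_m) (the vertical gap between SMC and demand is zero at q* and MEC at q_m).
DWL = ½ × 14.8812 × 88.3942 = 657.7059.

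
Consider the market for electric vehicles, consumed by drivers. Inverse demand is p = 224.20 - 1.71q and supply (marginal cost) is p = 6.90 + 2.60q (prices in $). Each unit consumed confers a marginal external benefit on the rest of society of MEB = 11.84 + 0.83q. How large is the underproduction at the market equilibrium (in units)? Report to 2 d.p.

Market equilibrium (private): 6.90 + 2.60q = 224.20 - 1.71q → q_m = 50.4176.
Social marginal benefit = demand + MEB = 236.04 - 0.88q.
Set SMB = MC: 236.04 - 0.88q = 6.90 + 2.60q → q* = 65.8448.
Gap = |50.4176 − 65.8448| = 15.4272.

15.43 units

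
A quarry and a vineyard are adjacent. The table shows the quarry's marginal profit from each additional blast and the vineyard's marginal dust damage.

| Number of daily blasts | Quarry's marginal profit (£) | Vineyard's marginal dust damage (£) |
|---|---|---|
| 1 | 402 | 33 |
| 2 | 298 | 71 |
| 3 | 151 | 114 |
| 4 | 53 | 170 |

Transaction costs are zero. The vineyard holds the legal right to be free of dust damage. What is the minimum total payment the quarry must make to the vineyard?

Efficient level: marginal profit ≥ marginal dust damage through level 3, so k* = 3.
With the vineyard holding the right, the quarry must at least compensate total damage at k*: 33 + 71 + 114 = 218.

£218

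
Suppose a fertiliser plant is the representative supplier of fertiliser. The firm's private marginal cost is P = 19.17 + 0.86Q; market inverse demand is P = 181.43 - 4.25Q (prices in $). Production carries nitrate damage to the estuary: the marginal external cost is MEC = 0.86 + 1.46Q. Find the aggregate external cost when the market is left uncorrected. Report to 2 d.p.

Market equilibrium (private): 19.17 + 0.86Q = 181.43 - 4.25Q → Q_m = 31.7534.
Total external cost = ∫₀^{Q_m} (0.86 + 1.46Q) dQ = 0.86×31.7534 + ½×1.46×31.7534² = 763.3512.

$763.35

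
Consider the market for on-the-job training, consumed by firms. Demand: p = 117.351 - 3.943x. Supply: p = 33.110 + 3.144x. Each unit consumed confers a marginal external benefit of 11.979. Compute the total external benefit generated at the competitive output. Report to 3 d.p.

Market equilibrium (private): 33.110 + 3.144x = 117.351 - 3.943x → x_m = 11.8867.
Total external benefit = MEB × x_m = 11.979 × 11.8867 = 142.3908.

142.391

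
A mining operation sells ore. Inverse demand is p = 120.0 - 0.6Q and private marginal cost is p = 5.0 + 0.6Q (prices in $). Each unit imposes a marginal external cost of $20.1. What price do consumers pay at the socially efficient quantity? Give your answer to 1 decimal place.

P = $72.6

Social marginal cost = private MC + MEC = 25.1 + 0.6Q.
Set SMC = demand: 25.1 + 0.6Q = 120.0 - 0.6Q → Q* = 79.0833.
Consumer price on the demand curve at Q*: 120.0 − 0.6×79.0833 = 72.5500.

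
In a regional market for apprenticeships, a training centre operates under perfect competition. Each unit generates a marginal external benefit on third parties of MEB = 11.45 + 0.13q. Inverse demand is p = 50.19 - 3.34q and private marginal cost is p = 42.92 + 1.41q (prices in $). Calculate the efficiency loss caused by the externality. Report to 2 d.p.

DWL = $14.69

Market equilibrium (private): 42.92 + 1.41q = 50.19 - 3.34q → q_m = 1.5305.
Social marginal cost = private MC − MEB = 31.47 + 1.28q.
Set SMC = demand: 31.47 + 1.28q = 50.19 - 3.34q → q* = 4.0519.
Between q* and q_m the wedge demand − SMC runs linearly from 0 to MEB(q_m), so the loss is a triangle.
DWL = ½ × 2.5214 × 11.6490 = 14.6859.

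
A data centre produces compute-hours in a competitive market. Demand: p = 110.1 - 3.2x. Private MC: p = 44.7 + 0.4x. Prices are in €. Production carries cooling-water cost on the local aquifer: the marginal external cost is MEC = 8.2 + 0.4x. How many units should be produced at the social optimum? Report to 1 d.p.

x* = 14.3

Social marginal cost = private MC + MEC = 52.9 + 0.8x.
Set SMC = demand: 52.9 + 0.8x = 110.1 - 3.2x → x* = 14.3000.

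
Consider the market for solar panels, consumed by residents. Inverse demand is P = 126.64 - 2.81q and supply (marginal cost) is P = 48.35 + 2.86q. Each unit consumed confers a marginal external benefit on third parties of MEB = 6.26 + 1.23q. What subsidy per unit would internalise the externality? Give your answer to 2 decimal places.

Social marginal benefit = demand + MEB = 132.90 - 1.58q.
Set SMB = MC: 132.90 - 1.58q = 48.35 + 2.86q → q* = 19.0428.
The Pigouvian subsidy equals MEB at q*: 6.26 + 1.23×19.0428 = 29.6826.

subsidy = 29.68 per unit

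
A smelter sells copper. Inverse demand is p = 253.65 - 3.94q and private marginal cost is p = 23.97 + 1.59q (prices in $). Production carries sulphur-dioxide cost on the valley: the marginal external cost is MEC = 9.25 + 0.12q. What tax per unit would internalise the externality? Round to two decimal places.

tax = $13.93 per unit

Social marginal cost = private MC + MEC = 33.22 + 1.71q.
Set SMC = demand: 33.22 + 1.71q = 253.65 - 3.94q → q* = 39.0142.
The Pigouvian tax equals MEC at q*: 9.25 + 0.12×39.0142 = 13.9317.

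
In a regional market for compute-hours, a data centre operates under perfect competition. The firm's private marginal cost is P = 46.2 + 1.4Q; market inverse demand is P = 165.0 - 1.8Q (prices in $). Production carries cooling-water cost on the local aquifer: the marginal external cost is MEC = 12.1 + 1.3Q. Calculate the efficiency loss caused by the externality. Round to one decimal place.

Market equilibrium (private): 46.2 + 1.4Q = 165.0 - 1.8Q → Q_m = 37.1250.
Social marginal cost = private MC + MEC = 58.3 + 2.7Q.
Set SMC = demand: 58.3 + 2.7Q = 165.0 - 1.8Q → Q* = 23.7111.
The loss is the area between SMC and demand from Q* to Q_m; with linear curves that's a triangle of height MEC(Q_m).
DWL = ½ × 13.4139 × 60.3625 = 404.8483.

DWL = $404.8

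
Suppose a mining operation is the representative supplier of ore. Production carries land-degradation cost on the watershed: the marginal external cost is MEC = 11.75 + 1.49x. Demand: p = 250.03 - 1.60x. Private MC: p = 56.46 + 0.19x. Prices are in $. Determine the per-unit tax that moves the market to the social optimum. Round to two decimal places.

tax = $94.35 per unit

Social marginal cost = private MC + MEC = 68.21 + 1.68x.
Set SMC = demand: 68.21 + 1.68x = 250.03 - 1.60x → x* = 55.4329.
The Pigouvian tax equals MEC at x*: 11.75 + 1.49×55.4329 = 94.3450.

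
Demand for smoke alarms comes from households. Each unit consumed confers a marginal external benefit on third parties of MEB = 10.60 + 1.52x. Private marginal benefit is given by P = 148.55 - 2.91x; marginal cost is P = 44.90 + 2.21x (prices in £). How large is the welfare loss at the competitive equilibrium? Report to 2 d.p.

Market equilibrium (private): 44.90 + 2.21x = 148.55 - 2.91x → x_m = 20.2441.
Social marginal benefit = demand + MEB = 159.15 - 1.39x.
Set SMB = MC: 159.15 - 1.39x = 44.90 + 2.21x → x* = 31.7361.
Between x* and x_m the wedge SMB − MC runs linearly from 0 to MEB(x_m), so the loss is a triangle.
DWL = ½ × 11.4920 × 41.3711 = 237.7183.

DWL = £237.72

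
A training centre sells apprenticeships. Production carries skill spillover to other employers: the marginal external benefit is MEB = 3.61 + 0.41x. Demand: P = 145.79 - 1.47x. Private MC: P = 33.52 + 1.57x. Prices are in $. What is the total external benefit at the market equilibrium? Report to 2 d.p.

$412.92

Market equilibrium (private): 33.52 + 1.57x = 145.79 - 1.47x → x_m = 36.9309.
Total external benefit = ∫₀^{x_m} (3.61 + 0.41x) dx = 3.61×36.9309 + ½×0.41×36.9309² = 412.9183.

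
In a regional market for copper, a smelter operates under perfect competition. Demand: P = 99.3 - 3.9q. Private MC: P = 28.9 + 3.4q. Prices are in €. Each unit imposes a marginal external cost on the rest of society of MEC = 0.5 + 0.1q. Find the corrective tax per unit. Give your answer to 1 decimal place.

Social marginal cost = private MC + MEC = 29.4 + 3.5q.
Set SMC = demand: 29.4 + 3.5q = 99.3 - 3.9q → q* = 9.4459.
The Pigouvian tax equals MEC at q*: 0.5 + 0.1×9.4459 = 1.4446.

tax = €1.4 per unit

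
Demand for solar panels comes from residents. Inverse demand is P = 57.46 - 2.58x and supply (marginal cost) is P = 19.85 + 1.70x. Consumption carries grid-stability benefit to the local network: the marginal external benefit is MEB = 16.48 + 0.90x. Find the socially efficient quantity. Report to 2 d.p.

Social marginal benefit = demand + MEB = 73.94 - 1.68x.
Set SMB = MC: 73.94 - 1.68x = 19.85 + 1.70x → x* = 16.0030.

x* = 16.00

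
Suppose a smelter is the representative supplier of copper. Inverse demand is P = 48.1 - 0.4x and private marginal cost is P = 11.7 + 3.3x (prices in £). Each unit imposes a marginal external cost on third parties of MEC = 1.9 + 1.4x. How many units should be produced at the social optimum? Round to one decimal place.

Social marginal cost = private MC + MEC = 13.6 + 4.7x.
Set SMC = demand: 13.6 + 4.7x = 48.1 - 0.4x → x* = 6.7647.

x* = 6.8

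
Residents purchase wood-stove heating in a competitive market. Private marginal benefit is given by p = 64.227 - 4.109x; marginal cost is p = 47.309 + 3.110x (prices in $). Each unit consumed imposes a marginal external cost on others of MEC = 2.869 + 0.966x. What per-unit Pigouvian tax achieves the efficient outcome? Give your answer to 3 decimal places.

Social marginal benefit = demand − MEC = 61.358 - 5.075x.
Set SMB = MC: 61.358 - 5.075x = 47.309 + 3.110x → x* = 1.7164.
The Pigouvian tax equals MEC at x*: 2.869 + 0.966×1.7164 = 4.5270.

tax = $4.527 per unit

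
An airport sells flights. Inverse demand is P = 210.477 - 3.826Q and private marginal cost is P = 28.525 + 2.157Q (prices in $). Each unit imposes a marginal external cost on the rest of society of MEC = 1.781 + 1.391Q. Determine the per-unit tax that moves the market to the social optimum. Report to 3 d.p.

Social marginal cost = private MC + MEC = 30.306 + 3.548Q.
Set SMC = demand: 30.306 + 3.548Q = 210.477 - 3.826Q → Q* = 24.4333.
The Pigouvian tax equals MEC at Q*: 1.781 + 1.391×24.4333 = 35.7677.

tax = $35.768 per unit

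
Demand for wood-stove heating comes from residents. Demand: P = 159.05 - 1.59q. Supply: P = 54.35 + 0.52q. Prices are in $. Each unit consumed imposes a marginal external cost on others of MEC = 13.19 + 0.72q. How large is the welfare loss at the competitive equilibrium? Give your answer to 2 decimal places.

DWL = $422.77

Market equilibrium (private): 54.35 + 0.52q = 159.05 - 1.59q → q_m = 49.6209.
Social marginal benefit = demand − MEC = 145.86 - 2.31q.
Set SMB = MC: 145.86 - 2.31q = 54.35 + 0.52q → q* = 32.3357.
Between q* and q_m the wedge MC − SMB runs linearly from 0 to MEC(q_m), so the loss is a triangle.
DWL = ½ × 17.2852 × 48.9170 = 422.7701.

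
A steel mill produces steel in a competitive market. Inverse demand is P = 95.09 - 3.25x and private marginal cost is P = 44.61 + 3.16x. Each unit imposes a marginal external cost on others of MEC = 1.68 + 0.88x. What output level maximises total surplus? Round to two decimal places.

Social marginal cost = private MC + MEC = 46.29 + 4.04x.
Set SMC = demand: 46.29 + 4.04x = 95.09 - 3.25x → x* = 6.6941.

x* = 6.69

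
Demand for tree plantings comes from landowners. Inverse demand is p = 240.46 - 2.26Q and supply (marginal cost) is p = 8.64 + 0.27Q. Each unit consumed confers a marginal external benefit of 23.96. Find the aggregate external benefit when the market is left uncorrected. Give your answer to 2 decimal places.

2195.42

Market equilibrium (private): 8.64 + 0.27Q = 240.46 - 2.26Q → Q_m = 91.6285.
Total external benefit = MEB × Q_m = 23.96 × 91.6285 = 2195.4189.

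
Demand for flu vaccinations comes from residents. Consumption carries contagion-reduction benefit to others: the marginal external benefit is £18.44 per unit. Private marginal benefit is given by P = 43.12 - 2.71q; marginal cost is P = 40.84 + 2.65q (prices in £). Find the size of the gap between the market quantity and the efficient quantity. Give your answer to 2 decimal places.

3.44 units

Market equilibrium (private): 40.84 + 2.65q = 43.12 - 2.71q → q_m = 0.4254.
Social marginal benefit = demand + MEB = 61.56 - 2.71q.
Set SMB = MC: 61.56 - 2.71q = 40.84 + 2.65q → q* = 3.8657.
Gap = |0.4254 − 3.8657| = 3.4403.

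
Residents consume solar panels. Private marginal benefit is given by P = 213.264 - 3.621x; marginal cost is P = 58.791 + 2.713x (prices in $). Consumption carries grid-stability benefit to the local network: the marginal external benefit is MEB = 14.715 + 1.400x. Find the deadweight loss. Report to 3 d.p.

Market equilibrium (private): 58.791 + 2.713x = 213.264 - 3.621x → x_m = 24.3879.
Social marginal benefit = demand + MEB = 227.979 - 2.221x.
Set SMB = MC: 227.979 - 2.221x = 58.791 + 2.713x → x* = 34.2902.
Height of the DWL triangle at x_m is SMB(x_m) − MC(x_m) = MEB(x_m) = 48.8581.
DWL = ½ × 9.9023 × 48.8581 = 241.9038.

DWL = $241.904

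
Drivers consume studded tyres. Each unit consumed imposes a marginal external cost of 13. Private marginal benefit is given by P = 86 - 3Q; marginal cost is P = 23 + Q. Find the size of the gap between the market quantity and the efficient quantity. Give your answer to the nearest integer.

3 units

Market equilibrium (private): 23 + Q = 86 - 3Q → Q_m = 15.7500.
Social marginal benefit = demand − MEC = 73 - 3Q.
Set SMB = MC: 73 - 3Q = 23 + Q → Q* = 12.5000.
Gap = |15.7500 − 12.5000| = 3.2500.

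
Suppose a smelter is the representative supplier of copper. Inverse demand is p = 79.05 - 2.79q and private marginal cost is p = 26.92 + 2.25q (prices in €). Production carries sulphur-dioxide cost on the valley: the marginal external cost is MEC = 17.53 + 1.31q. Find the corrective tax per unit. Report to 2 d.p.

Social marginal cost = private MC + MEC = 44.45 + 3.56q.
Set SMC = demand: 44.45 + 3.56q = 79.05 - 2.79q → q* = 5.4488.
The Pigouvian tax equals MEC at q*: 17.53 + 1.31×5.4488 = 24.6679.

tax = €24.67 per unit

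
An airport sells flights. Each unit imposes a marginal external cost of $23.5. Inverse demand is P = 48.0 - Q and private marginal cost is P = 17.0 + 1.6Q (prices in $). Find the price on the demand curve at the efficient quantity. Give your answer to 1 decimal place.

Social marginal cost = private MC + MEC = 40.5 + 1.6Q.
Set SMC = demand: 40.5 + 1.6Q = 48.0 - Q → Q* = 2.8846.
Consumer price on the demand curve at Q*: 48.0 − 1.0×2.8846 = 45.1154.

P = $45.1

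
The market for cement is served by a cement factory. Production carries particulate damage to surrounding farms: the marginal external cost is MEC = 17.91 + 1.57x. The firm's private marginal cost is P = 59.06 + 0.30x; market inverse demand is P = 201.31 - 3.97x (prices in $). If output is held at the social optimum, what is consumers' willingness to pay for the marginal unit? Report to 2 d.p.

P = $116.78

Social marginal cost = private MC + MEC = 76.97 + 1.87x.
Set SMC = demand: 76.97 + 1.87x = 201.31 - 3.97x → x* = 21.2911.
Consumer price on the demand curve at x*: 201.31 − 3.97×21.2911 = 116.7843.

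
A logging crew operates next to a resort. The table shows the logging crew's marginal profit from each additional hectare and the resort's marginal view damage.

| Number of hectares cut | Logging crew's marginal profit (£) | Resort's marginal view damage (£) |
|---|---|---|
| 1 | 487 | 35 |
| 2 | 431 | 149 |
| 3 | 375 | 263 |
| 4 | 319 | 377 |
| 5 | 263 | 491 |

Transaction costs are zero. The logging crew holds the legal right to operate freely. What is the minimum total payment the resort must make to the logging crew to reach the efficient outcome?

Left alone the logging crew would choose level 5 (marginal profit stays positive).
Efficient level: k* = 3 (marginal profit ≥ marginal view damage through 3).
The resort must at least cover the logging crew's forgone profit from cutting 5→3: 319 + 263 = 582.

£582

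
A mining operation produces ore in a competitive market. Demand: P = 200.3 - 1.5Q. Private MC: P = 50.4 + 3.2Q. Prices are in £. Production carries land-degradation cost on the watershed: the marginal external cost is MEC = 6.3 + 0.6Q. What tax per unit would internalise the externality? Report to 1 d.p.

tax = £22.6 per unit

Social marginal cost = private MC + MEC = 56.7 + 3.8Q.
Set SMC = demand: 56.7 + 3.8Q = 200.3 - 1.5Q → Q* = 27.0943.
The Pigouvian tax equals MEC at Q*: 6.3 + 0.6×27.0943 = 22.5566.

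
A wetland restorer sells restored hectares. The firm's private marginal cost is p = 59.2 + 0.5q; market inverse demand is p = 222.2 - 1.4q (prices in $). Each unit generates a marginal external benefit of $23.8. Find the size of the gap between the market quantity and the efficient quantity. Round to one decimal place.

Market equilibrium (private): 59.2 + 0.5q = 222.2 - 1.4q → q_m = 85.7895.
Social marginal cost = private MC − MEB = 35.4 + 0.5q.
Set SMC = demand: 35.4 + 0.5q = 222.2 - 1.4q → q* = 98.3158.
Gap = |85.7895 − 98.3158| = 12.5263.

12.5 units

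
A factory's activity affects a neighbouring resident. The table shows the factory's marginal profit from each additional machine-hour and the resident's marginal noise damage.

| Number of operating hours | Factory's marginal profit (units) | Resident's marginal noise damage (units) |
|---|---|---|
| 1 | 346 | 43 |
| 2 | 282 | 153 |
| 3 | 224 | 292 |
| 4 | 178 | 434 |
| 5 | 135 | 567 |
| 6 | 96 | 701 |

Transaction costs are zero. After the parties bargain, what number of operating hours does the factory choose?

2

Bargaining reaches the level where marginal profit last exceeds marginal noise damage.
That holds through level 2 (282 ≥ 153) but not at 3 (224 < 292).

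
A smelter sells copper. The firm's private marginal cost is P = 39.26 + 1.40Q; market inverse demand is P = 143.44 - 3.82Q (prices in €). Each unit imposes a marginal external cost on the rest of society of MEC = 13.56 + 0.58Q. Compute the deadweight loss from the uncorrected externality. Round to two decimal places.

Market equilibrium (private): 39.26 + 1.40Q = 143.44 - 3.82Q → Q_m = 19.9579.
Social marginal cost = private MC + MEC = 52.82 + 1.98Q.
Set SMC = demand: 52.82 + 1.98Q = 143.44 - 3.82Q → Q* = 15.6241.
The welfare-loss triangle has base |Q_m − Q*| and height MEC(Q_m) (the vertical gap between SMC and demand is zero at Q* and MEC at Q_m).
DWL = ½ × 4.3338 × 25.1356 = 54.4663.

DWL = €54.47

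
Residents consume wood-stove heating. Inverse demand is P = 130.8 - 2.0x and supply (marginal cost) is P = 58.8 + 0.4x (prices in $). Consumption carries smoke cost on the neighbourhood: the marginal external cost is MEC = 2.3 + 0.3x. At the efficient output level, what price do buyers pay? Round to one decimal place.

Social marginal benefit = demand − MEC = 128.5 - 2.3x.
Set SMB = MC: 128.5 - 2.3x = 58.8 + 0.4x → x* = 25.8148.
Consumer price on the demand curve at x*: 130.8 − 2.0×25.8148 = 79.1704.

P = $79.2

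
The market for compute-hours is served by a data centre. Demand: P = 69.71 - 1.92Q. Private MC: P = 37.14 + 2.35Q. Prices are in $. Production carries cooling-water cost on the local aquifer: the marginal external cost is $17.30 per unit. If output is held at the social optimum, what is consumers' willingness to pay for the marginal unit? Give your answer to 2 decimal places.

Social marginal cost = private MC + MEC = 54.44 + 2.35Q.
Set SMC = demand: 54.44 + 2.35Q = 69.71 - 1.92Q → Q* = 3.5761.
Consumer price on the demand curve at Q*: 69.71 − 1.92×3.5761 = 62.8439.

P = $62.84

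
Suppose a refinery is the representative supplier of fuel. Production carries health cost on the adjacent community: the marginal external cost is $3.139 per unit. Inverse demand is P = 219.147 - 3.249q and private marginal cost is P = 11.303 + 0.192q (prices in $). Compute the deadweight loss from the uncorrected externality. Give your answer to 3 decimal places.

Market equilibrium (private): 11.303 + 0.192q = 219.147 - 3.249q → q_m = 60.4022.
Social marginal cost = private MC + MEC = 14.442 + 0.192q.
Set SMC = demand: 14.442 + 0.192q = 219.147 - 3.249q → q* = 59.4900.
Height of the DWL triangle at q_m is SMC(q_m) − demand(q_m) = MEC(q_m) = 3.1390.
DWL = ½ × 0.9122 × 3.1390 = 1.4317.

DWL = $1.432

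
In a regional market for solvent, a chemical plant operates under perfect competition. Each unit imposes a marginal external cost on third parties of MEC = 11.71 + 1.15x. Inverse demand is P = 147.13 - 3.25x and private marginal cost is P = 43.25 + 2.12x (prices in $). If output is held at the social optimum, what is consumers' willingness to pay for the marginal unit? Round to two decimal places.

P = $101.19

Social marginal cost = private MC + MEC = 54.96 + 3.27x.
Set SMC = demand: 54.96 + 3.27x = 147.13 - 3.25x → x* = 14.1365.
Consumer price on the demand curve at x*: 147.13 − 3.25×14.1365 = 101.1864.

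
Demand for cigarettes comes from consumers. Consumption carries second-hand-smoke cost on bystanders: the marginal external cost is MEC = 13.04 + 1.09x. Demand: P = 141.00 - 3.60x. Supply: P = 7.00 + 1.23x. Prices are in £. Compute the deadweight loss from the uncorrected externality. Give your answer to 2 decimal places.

Market equilibrium (private): 7.00 + 1.23x = 141.00 - 3.60x → x_m = 27.7433.
Social marginal benefit = demand − MEC = 127.96 - 4.69x.
Set SMB = MC: 127.96 - 4.69x = 7.00 + 1.23x → x* = 20.4324.
The loss is the area between SMB and MC from x* to x_m; with linear curves that's a triangle of height MEC(x_m).
DWL = ½ × 7.3109 × 43.2802 = 158.2086.

DWL = £158.21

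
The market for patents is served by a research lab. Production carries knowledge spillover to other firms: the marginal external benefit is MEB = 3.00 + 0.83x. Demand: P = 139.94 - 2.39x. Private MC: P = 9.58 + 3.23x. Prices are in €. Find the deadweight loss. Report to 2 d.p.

Market equilibrium (private): 9.58 + 3.23x = 139.94 - 2.39x → x_m = 23.1957.
Social marginal cost = private MC − MEB = 6.58 + 2.40x.
Set SMC = demand: 6.58 + 2.40x = 139.94 - 2.39x → x* = 27.8413.
The loss is the area between SMC and demand from x* to x_m; with linear curves that's a triangle of height MEB(x_m).
DWL = ½ × 4.6456 × 22.2525 = 51.6881.

DWL = €51.69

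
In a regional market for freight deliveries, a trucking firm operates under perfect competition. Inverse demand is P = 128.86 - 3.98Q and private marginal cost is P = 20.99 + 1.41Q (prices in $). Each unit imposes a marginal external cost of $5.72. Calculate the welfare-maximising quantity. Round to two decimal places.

Q* = 18.95

Social marginal cost = private MC + MEC = 26.71 + 1.41Q.
Set SMC = demand: 26.71 + 1.41Q = 128.86 - 3.98Q → Q* = 18.9518.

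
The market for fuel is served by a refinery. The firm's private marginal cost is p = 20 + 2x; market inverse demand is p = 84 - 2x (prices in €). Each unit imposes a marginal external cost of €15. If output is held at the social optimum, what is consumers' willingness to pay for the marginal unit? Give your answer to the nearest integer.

Social marginal cost = private MC + MEC = 35 + 2x.
Set SMC = demand: 35 + 2x = 84 - 2x → x* = 12.2500.
Consumer price on the demand curve at x*: 84 − 2×12.2500 = 59.5000.

P = €60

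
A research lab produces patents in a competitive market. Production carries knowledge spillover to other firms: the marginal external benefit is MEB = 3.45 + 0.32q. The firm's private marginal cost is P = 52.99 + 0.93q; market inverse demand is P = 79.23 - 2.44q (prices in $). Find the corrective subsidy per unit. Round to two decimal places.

Social marginal cost = private MC − MEB = 49.54 + 0.61q.
Set SMC = demand: 49.54 + 0.61q = 79.23 - 2.44q → q* = 9.7344.
The Pigouvian subsidy equals MEB at q*: 3.45 + 0.32×9.7344 = 6.5650.

subsidy = $6.57 per unit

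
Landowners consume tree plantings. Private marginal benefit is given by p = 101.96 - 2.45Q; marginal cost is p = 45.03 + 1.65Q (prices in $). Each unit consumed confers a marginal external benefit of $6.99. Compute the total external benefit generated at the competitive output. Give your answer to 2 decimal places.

Market equilibrium (private): 45.03 + 1.65Q = 101.96 - 2.45Q → Q_m = 13.8854.
Total external benefit = MEB × Q_m = 6.99 × 13.8854 = 97.0589.

$97.06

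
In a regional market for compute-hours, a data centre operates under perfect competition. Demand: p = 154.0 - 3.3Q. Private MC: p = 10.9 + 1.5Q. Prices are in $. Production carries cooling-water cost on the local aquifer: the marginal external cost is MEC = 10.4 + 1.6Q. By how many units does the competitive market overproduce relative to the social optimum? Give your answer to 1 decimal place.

Market equilibrium (private): 10.9 + 1.5Q = 154.0 - 3.3Q → Q_m = 29.8125.
Social marginal cost = private MC + MEC = 21.3 + 3.1Q.
Set SMC = demand: 21.3 + 3.1Q = 154.0 - 3.3Q → Q* = 20.7344.
Gap = |29.8125 − 20.7344| = 9.0781.

9.1 units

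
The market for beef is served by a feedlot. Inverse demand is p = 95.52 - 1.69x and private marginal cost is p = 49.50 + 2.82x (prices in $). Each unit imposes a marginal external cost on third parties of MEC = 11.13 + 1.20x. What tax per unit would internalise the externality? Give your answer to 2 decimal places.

Social marginal cost = private MC + MEC = 60.63 + 4.02x.
Set SMC = demand: 60.63 + 4.02x = 95.52 - 1.69x → x* = 6.1103.
The Pigouvian tax equals MEC at x*: 11.13 + 1.20×6.1103 = 18.4624.

tax = $18.46 per unit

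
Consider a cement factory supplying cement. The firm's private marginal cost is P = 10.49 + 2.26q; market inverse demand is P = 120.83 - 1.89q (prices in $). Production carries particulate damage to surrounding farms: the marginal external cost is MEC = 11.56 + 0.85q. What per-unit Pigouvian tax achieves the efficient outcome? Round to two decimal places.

Social marginal cost = private MC + MEC = 22.05 + 3.11q.
Set SMC = demand: 22.05 + 3.11q = 120.83 - 1.89q → q* = 19.7560.
The Pigouvian tax equals MEC at q*: 11.56 + 0.85×19.7560 = 28.3526.

tax = $28.35 per unit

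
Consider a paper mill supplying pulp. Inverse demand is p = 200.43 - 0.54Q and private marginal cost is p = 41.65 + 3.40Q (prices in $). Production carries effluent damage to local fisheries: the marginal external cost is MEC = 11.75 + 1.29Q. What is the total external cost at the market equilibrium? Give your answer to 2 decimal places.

$1521.03

Market equilibrium (private): 41.65 + 3.40Q = 200.43 - 0.54Q → Q_m = 40.2995.
Total external cost = ∫₀^{Q_m} (11.75 + 1.29Q) dQ = 11.75×40.2995 + ½×1.29×40.2995² = 1521.0312.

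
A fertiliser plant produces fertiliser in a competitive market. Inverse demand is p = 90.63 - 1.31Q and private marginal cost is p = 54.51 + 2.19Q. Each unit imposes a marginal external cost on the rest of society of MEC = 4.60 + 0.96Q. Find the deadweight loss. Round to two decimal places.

DWL = 23.59

Market equilibrium (private): 54.51 + 2.19Q = 90.63 - 1.31Q → Q_m = 10.3200.
Social marginal cost = private MC + MEC = 59.11 + 3.15Q.
Set SMC = demand: 59.11 + 3.15Q = 90.63 - 1.31Q → Q* = 7.0673.
Between Q* and Q_m the wedge SMC − demand runs linearly from 0 to MEC(Q_m), so the loss is a triangle.
DWL = ½ × 3.2527 × 14.5072 = 23.5938.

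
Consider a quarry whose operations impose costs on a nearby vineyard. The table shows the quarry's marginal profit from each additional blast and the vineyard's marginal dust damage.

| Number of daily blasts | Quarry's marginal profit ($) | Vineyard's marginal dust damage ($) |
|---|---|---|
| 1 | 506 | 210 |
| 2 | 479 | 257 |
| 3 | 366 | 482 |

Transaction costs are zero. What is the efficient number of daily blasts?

2

Bargaining reaches the level where marginal profit last exceeds marginal dust damage.
That holds through level 2 (479 ≥ 257) but not at 3 (366 < 482).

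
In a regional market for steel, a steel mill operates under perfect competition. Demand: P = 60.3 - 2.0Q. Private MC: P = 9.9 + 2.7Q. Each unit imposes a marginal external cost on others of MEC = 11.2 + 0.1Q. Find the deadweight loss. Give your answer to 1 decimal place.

DWL = 15.7

Market equilibrium (private): 9.9 + 2.7Q = 60.3 - 2.0Q → Q_m = 10.7234.
Social marginal cost = private MC + MEC = 21.1 + 2.8Q.
Set SMC = demand: 21.1 + 2.8Q = 60.3 - 2.0Q → Q* = 8.1667.
The loss is the area between SMC and demand from Q* to Q_m; with linear curves that's a triangle of height MEC(Q_m).
DWL = ½ × 2.5567 × 12.2723 = 15.6883.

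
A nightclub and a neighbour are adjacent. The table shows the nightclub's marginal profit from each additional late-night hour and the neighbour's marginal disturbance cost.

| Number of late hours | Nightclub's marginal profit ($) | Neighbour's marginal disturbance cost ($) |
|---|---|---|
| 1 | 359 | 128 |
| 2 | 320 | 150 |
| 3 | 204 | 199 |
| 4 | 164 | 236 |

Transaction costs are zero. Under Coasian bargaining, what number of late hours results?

3

Bargaining reaches the level where marginal profit last exceeds marginal disturbance cost.
That holds through level 3 (204 ≥ 199) but not at 4 (164 < 236).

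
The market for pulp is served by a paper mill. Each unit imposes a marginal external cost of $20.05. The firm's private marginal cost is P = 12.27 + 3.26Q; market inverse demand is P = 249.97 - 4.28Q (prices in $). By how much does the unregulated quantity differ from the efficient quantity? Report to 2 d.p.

Market equilibrium (private): 12.27 + 3.26Q = 249.97 - 4.28Q → Q_m = 31.5252.
Social marginal cost = private MC + MEC = 32.32 + 3.26Q.
Set SMC = demand: 32.32 + 3.26Q = 249.97 - 4.28Q → Q* = 28.8660.
Gap = |31.5252 − 28.8660| = 2.6592.

2.66 units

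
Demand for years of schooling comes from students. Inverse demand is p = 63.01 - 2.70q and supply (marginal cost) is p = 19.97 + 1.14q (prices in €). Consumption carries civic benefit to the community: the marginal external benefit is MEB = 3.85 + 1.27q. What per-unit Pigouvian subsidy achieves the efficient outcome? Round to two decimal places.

Social marginal benefit = demand + MEB = 66.86 - 1.43q.
Set SMB = MC: 66.86 - 1.43q = 19.97 + 1.14q → q* = 18.2451.
The Pigouvian subsidy equals MEB at q*: 3.85 + 1.27×18.2451 = 27.0213.

subsidy = €27.02 per unit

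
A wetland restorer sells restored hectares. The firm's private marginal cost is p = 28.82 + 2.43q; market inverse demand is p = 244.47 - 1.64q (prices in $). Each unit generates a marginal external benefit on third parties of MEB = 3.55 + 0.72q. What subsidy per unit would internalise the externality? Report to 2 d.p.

Social marginal cost = private MC − MEB = 25.27 + 1.71q.
Set SMC = demand: 25.27 + 1.71q = 244.47 - 1.64q → q* = 65.4328.
The Pigouvian subsidy equals MEB at q*: 3.55 + 0.72×65.4328 = 50.6616.

subsidy = $50.66 per unit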